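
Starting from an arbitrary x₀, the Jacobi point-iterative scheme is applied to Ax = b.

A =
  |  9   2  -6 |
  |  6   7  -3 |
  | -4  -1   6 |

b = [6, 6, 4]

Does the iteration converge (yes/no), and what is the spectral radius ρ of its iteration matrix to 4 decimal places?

yes, ρ = 0.9359

A = D + L + U where D = diag(9, 7, 6).
Jacobi T = -D⁻¹(L+U): T[2,1] = -(-1)/(6) = +0.1667; T[2,2] = 0.
  T[0,:] = [+0.0000 -0.2222 +0.6667]
  T[1,:] = [-0.8571 +0.0000 +0.4286]
  T[2,:] = [+0.6667 +0.1667 +0.0000]
|roots of det(T-λI)|: 0.9359, 0.6902, 0.2457.
ρ(T) = max|λ| = 0.9359; 0.9359 < 1: convergent.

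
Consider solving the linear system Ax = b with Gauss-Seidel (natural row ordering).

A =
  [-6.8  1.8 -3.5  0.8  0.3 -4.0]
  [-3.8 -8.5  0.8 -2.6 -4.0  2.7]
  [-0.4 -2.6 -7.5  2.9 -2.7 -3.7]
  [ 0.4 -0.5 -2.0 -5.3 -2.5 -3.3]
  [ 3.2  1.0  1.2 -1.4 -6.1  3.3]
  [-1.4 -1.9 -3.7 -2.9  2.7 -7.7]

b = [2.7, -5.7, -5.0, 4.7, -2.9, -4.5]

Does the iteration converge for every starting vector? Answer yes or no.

yes

Write A = D+L+U with D = diag(-6.8, -8.5, -7.5, -5.3, -6.1, -7.7).
T_GS = -(D+L)⁻¹U: row 0 first, T[0,2] = -(-3.5)/(-6.8) = -0.5147; later rows by forward substitution.
  T[0,:] = [+0.0000 +0.2647 -0.5147 +0.1176 +0.0441 -0.5882]
  T[1,:] = [+0.0000 -0.1183 +0.3242 -0.3585 -0.4903 +0.5806]
  T[2,:] = [+0.0000 +0.0269 -0.0849 +0.5047 -0.1924 -0.6632]
  T[3,:] = [+0.0000 +0.0210 -0.0374 -0.1477 -0.3495 -0.4715]
  T[4,:] = [+0.0000 +0.1199 -0.2250 +0.1361 -0.0149 +0.3053]
  T[5,:] = [+0.0000 +0.0023 -0.0104 -0.0721 +0.3318 +0.5670]
|λ(T)| sorted: 0.8262, 0.4807, 0.4807, 0.0866, 0.0270, 0.0000.
spectral radius ρ = 0.8262; 0.8262 < 1: convergent.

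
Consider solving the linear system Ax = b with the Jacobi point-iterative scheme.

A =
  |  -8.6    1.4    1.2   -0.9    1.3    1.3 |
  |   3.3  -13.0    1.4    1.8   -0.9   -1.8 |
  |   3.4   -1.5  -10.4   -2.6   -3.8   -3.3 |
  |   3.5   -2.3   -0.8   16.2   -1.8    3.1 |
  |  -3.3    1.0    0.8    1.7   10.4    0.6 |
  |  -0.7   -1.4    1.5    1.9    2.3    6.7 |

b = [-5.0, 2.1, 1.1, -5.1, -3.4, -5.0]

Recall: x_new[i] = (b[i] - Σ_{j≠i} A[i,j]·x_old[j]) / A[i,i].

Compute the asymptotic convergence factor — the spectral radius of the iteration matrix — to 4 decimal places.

0.5617

Write A = D+L+U with D = diag(-8.6, -13, -10.4, 16.2, 10.4, 6.7).
Jacobi: T = -D⁻¹(L+U), T[5,4] = -(2.3)/(6.7) = -0.3433; T[5,5] = 0.
  T[0,:] = [+0.0000  +0.1628  +0.1395  -0.1047  +0.1512  +0.1512]
  T[1,:] = [+0.2538  +0.0000  +0.1077  +0.1385  -0.0692  -0.1385]
  T[2,:] = [+0.3269  -0.1442  +0.0000  -0.2500  -0.3654  -0.3173]
  T[3,:] = [-0.2160  +0.1420  +0.0494  +0.0000  +0.1111  -0.1914]
  T[4,:] = [+0.3173  -0.0962  -0.0769  -0.1635  +0.0000  -0.0577]
  T[5,:] = [+0.1045  +0.2090  -0.2239  -0.2836  -0.3433  +0.0000]
|λ(T)| sorted: 0.5617, 0.3895, 0.3127, 0.3127, 0.2532, 0.2532.
spectral radius ρ = 0.5617; 0.5617 < 1: convergent.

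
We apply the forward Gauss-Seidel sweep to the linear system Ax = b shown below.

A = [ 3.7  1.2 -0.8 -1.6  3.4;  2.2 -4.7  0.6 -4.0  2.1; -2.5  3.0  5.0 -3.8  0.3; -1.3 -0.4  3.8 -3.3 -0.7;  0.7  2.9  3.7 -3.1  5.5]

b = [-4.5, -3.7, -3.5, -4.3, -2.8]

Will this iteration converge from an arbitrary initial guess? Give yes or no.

no

Write A = D+L+U with D = diag(3.7, -4.7, 5, -3.3, 5.5).
T_GS = -(D+L)⁻¹U: row 0 first, T[0,2] = -(-0.8)/(3.7) = +0.2162; later rows by forward substitution.
  T[0,:] = [+0.0000 -0.3243 +0.2162 +0.4324 -0.9189]
  T[1,:] = [+0.0000 -0.1518 +0.2289 -0.6486 +0.0167]
  T[2,:] = [+0.0000 -0.0711 -0.0292 +1.3654 -0.5295]
  T[3,:] = [+0.0000 +0.0643 -0.1466 +1.4806 -0.4618]
  T[4,:] = [+0.0000 +0.2054 -0.2111 +0.2029 +0.2040]
|λ(T)| sorted: 1.3405, 0.1193, 0.1193, 0.0445, 0.0000.
spectral radius ρ = 1.3405; 1.3405 > 1: divergent.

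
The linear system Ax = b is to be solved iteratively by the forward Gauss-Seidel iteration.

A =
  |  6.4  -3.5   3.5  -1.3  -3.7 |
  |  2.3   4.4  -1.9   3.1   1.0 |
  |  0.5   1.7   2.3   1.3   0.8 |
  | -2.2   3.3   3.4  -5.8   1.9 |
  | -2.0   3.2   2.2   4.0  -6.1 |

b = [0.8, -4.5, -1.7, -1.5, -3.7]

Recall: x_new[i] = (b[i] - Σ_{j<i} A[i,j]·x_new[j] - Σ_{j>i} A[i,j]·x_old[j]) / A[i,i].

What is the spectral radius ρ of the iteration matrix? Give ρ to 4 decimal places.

1.4812

Diagonal D = diag(6.4, 4.4, 2.3, -5.8, -6.1); L, U strict lower/upper.
GS T = -(D+L)⁻¹U: row 0 first, T[0,3] = -(-1.3)/(6.4) = +0.2031; later rows by forward substitution.
  T[0,:] = [+0.0000  +0.5469  -0.5469  +0.2031  +0.5781]
  T[1,:] = [+0.0000  -0.2859  +0.7177  -0.8107  -0.5295]
  T[2,:] = [+0.0000  +0.0924  -0.4116  -0.0101  -0.0822]
  T[3,:] = [+0.0000  -0.3159  +0.3745  -0.5443  -0.2411]
  T[4,:] = [+0.0000  -0.5031  +0.6529  -0.8525  -0.6550]
|roots of det(T-λI)|: 1.4812, 0.4609, 0.1693, 0.1241, 0.0000.
ρ(T) = max|λ| = 1.4812; 1.4812 > 1 ⇒ diverges.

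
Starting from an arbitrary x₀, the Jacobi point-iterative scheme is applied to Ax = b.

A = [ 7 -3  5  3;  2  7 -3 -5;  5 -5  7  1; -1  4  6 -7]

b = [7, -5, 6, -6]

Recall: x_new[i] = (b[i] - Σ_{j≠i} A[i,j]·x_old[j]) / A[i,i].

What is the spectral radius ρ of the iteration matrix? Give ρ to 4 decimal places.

1.2037

Split A = D + L + U, D = diag(7, 7, 7, -7).
Jacobi: T = -D⁻¹(L+U), T[3,2] = -(6)/(-7) = +0.8571; T[3,3] = 0.
  T[0,:] = [+0.0000 +0.4286 -0.7143 -0.4286]
  T[1,:] = [-0.2857 +0.0000 +0.4286 +0.7143]
  T[2,:] = [-0.7143 +0.7143 +0.0000 -0.1429]
  T[3,:] = [-0.1429 +0.5714 +0.8571 +0.0000]
eigenvalue magnitudes: 1.2037, 0.8838, 0.8838, 0.2556.
ρ = 1.2037; 1.2037 > 1: divergent.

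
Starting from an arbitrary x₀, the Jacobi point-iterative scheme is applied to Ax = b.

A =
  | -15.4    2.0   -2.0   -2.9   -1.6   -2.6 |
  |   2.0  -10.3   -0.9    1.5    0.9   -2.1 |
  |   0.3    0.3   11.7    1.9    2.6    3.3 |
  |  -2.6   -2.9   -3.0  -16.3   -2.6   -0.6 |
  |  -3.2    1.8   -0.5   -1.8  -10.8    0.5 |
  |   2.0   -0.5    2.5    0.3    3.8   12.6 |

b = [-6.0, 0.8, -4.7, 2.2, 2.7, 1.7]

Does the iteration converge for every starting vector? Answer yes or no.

yes

Diagonal D = diag(-15.4, -10.3, 11.7, -16.3, -10.8, 12.6); L, U strict lower/upper.
Jacobi: T = -D⁻¹(L+U), T[2,1] = -(0.3)/(11.7) = -0.0256; T[2,2] = 0.
  T[0,:] = [+0.0000  +0.1299  -0.1299  -0.1883  -0.1039  -0.1688]
  T[1,:] = [+0.1942  +0.0000  -0.0874  +0.1456  +0.0874  -0.2039]
  T[2,:] = [-0.0256  -0.0256  +0.0000  -0.1624  -0.2222  -0.2821]
  T[3,:] = [-0.1595  -0.1779  -0.1840  +0.0000  -0.1595  -0.0368]
  T[4,:] = [-0.2963  +0.1667  -0.0463  -0.1667  +0.0000  +0.0463]
  T[5,:] = [-0.1587  +0.0397  -0.1984  -0.0238  -0.3016  +0.0000]
|roots of det(T-λI)|: 0.5864, 0.2831, 0.2137, 0.2137, 0.2083, 0.2083.
ρ(T) = max|λ| = 0.5864; 0.5864 < 1, so it converges for any x₀.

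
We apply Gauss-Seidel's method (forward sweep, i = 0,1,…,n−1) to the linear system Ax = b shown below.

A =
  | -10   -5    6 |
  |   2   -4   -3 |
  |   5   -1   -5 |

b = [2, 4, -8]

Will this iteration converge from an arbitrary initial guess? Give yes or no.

yes

Let D = diag(-10, -4, -5); L, U the strict triangles.
Gauss-Seidel: T = -(D+L)⁻¹U, row 0 first, T[0,2] = -(6)/(-10) = +0.6000; later rows by forward substitution.
  T[0,:] = [+0.0000  -0.5000  +0.6000]
  T[1,:] = [+0.0000  -0.2500  -0.4500]
  T[2,:] = [+0.0000  -0.4500  +0.6900]
moduli |λ_i(T)| = 0.8707, 0.4307, 0.0000.
ρ(T) = max|λ| = 0.8707; 0.8707 < 1 ⇒ converges.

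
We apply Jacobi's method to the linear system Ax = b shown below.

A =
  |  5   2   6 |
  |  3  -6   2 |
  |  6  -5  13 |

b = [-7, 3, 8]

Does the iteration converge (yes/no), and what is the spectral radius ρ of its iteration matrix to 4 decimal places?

Split A = D + L + U, D = diag(5, -6, 13).
Jacobi: T = -D⁻¹(L+U), T[0,1] = -(2)/(5) = -0.4000; T[0,0] = 0.
  T[0,:] = [+0.0000  -0.4000  -1.2000]
  T[1,:] = [+0.5000  +0.0000  +0.3333]
  T[2,:] = [-0.4615  +0.3846  +0.0000]
|eigenvalues of T|: 0.8284, 0.4520, 0.4520.
spectral radius ρ = 0.8284; 0.8284 < 1: convergent.

yes, ρ = 0.8284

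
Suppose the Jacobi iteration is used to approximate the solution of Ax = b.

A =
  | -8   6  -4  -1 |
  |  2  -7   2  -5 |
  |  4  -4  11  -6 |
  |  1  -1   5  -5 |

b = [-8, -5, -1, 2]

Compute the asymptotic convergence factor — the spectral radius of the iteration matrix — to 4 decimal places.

Split A = D + L + U, D = diag(-8, -7, 11, -5).
Jacobi: T = -D⁻¹(L+U), T[0,1] = -(6)/(-8) = +0.7500; T[0,0] = 0.
  T[0,:] = [+0.0000, +0.7500, -0.5000, -0.1250]
  T[1,:] = [+0.2857, +0.0000, +0.2857, -0.7143]
  T[2,:] = [-0.3636, +0.3636, +0.0000, +0.5455]
  T[3,:] = [+0.2000, -0.2000, +1.0000, +0.0000]
|eigenvalues of T|: 1.2808, 0.8194, 0.3146, 0.3146.
ρ(T) = max|λ| = 1.2808; 1.2808 > 1, so it fails to converge.

1.2808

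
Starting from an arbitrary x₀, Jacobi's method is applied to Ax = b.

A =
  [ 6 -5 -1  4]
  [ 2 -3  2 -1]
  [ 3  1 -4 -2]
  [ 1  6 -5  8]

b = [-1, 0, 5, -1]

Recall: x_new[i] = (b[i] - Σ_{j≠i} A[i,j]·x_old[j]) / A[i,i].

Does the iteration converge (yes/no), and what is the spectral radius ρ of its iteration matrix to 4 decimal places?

no, ρ = 1.2614

Write A = D+L+U with D = diag(6, -3, -4, 8).
Jacobi: T = -D⁻¹(L+U), T[3,0] = -(1)/(8) = -0.1250; T[3,3] = 0.
  T[0,:] = [+0.0000 +0.8333 +0.1667 -0.6667]
  T[1,:] = [+0.6667 +0.0000 +0.6667 -0.3333]
  T[2,:] = [+0.7500 +0.2500 +0.0000 -0.5000]
  T[3,:] = [-0.1250 -0.7500 +0.6250 +0.0000]
|λ(T)| sorted: 1.2614, 0.6262, 0.5703, 0.5703.
ρ(T) = max|λ| = 1.2614; 1.2614 > 1, so it fails to converge.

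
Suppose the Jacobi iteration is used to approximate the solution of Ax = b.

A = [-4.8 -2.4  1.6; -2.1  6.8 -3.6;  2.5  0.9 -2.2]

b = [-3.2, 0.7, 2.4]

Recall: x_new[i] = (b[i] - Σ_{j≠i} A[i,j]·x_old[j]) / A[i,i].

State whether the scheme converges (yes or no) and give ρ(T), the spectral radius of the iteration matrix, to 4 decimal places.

yes, ρ = 0.8610

A = D + L + U where D = diag(-4.8, 6.8, -2.2).
T_J = -D⁻¹(L+U): T[0,1] = -(-2.4)/(-4.8) = -0.5000; T[0,0] = 0.
  T[0,:] = [+0.0000  -0.5000  +0.3333]
  T[1,:] = [+0.3088  +0.0000  +0.5294]
  T[2,:] = [+1.1364  +0.4091  +0.0000]
|roots of det(T-λI)|: 0.8610, 0.5481, 0.5481.
ρ(T) = max|λ| = 0.8610; 0.8610 < 1, so it converges for any x₀.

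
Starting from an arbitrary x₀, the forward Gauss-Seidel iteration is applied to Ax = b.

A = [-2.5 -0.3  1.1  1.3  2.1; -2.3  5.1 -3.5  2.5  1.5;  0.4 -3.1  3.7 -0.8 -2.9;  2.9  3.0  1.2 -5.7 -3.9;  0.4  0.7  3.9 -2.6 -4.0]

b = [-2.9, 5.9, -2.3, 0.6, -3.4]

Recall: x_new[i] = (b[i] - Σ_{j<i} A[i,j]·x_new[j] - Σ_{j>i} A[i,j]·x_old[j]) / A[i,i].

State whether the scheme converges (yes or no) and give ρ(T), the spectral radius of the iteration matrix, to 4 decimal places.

Let D = diag(-2.5, 5.1, 3.7, -5.7, -4); L, U the strict triangles.
Gauss-Seidel: T = -(D+L)⁻¹U, row 0 first, T[0,2] = -(1.1)/(-2.5) = +0.4400; later rows by forward substitution.
  T[0,:] = [+0.0000  -0.1200  +0.4400  +0.5200  +0.8400]
  T[1,:] = [+0.0000  -0.0541  +0.8847  -0.2557  +0.0847]
  T[2,:] = [+0.0000  -0.0324  +0.6937  -0.0542  +0.7639]
  T[3,:] = [+0.0000  -0.0964  +0.8355  +0.1186  -0.0514]
  T[4,:] = [+0.0000  +0.0096  +0.3321  -0.1227  +0.8771]
|eigenvalues of T|: 1.2149, 0.4569, 0.0686, 0.0320, 0.0000.
ρ = 1.2149; 1.2149 > 1 ⇒ diverges.

no, ρ = 1.2149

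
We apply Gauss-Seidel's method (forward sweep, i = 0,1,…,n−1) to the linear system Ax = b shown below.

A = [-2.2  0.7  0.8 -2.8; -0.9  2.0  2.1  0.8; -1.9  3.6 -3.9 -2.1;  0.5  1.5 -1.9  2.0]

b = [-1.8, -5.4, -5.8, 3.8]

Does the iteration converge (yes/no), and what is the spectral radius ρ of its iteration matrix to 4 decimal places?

no, ρ = 1.2998

Let D = diag(-2.2, 2, -3.9, 2); L, U the strict triangles.
Gauss-Seidel: T = -(D+L)⁻¹U, row 0 first, T[0,3] = -(-2.8)/(-2.2) = -1.2727; later rows by forward substitution.
  T[0,:] = [+0.0000  +0.3182  +0.3636  -1.2727]
  T[1,:] = [+0.0000  +0.1432  -0.8864  -0.9727]
  T[2,:] = [+0.0000  -0.0228  -0.9953  -0.8163]
  T[3,:] = [+0.0000  -0.2086  -0.3717  +0.2722]
|eigenvalues of T|: 1.2998, 0.6681, 0.0518, 0.0000.
ρ = 1.2998; 1.2998 > 1: divergent.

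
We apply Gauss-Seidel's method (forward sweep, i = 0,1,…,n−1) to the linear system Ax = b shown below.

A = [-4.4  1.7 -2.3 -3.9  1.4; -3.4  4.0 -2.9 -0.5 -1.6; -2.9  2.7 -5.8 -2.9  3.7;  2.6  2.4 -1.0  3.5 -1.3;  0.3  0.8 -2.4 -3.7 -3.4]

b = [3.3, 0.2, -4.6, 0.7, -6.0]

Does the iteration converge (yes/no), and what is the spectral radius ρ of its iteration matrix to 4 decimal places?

no, ρ = 1.4600

A = D + L + U where D = diag(-4.4, 4, -5.8, 3.5, -3.4).
Gauss-Seidel: T = -(D+L)⁻¹U, row 0 first, T[0,3] = -(-3.9)/(-4.4) = -0.8864; later rows by forward substitution.
  T[0,:] = [+0.0000  +0.3864  -0.5227  -0.8864  +0.3182]
  T[1,:] = [+0.0000  +0.3284  +0.2807  -0.6284  +0.6705]
  T[2,:] = [+0.0000  -0.0403  +0.3920  -0.3494  +0.7909]
  T[3,:] = [+0.0000  -0.5237  +0.3079  +0.9895  -0.0987]
  T[4,:] = [+0.0000  +0.7097  -0.5918  -1.0563  -0.2651]
moduli |λ_i(T)| = 1.4600, 0.2999, 0.2999, 0.0349, 0.0000.
ρ(T) = max|λ| = 1.4600; 1.4600 > 1, so it fails to converge.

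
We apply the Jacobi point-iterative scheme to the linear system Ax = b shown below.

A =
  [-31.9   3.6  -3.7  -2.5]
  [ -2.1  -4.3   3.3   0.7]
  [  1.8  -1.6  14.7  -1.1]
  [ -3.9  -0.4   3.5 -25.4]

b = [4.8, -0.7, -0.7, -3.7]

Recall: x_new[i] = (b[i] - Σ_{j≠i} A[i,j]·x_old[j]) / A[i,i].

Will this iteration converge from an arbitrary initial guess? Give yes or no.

A = D + L + U where D = diag(-31.9, -4.3, 14.7, -25.4).
Jacobi T = -D⁻¹(L+U): T[2,0] = -(1.8)/(14.7) = -0.1224; T[2,2] = 0.
  T[0,:] = [+0.0000 +0.1129 -0.1160 -0.0784]
  T[1,:] = [-0.4884 +0.0000 +0.7674 +0.1628]
  T[2,:] = [-0.1224 +0.1088 +0.0000 +0.0748]
  T[3,:] = [-0.1535 -0.0157 +0.1378 +0.0000]
moduli |λ_i(T)| = 0.2467, 0.1928, 0.1928, 0.1089.
spectral radius ρ = 0.2467; 0.2467 < 1 ⇒ converges.

yes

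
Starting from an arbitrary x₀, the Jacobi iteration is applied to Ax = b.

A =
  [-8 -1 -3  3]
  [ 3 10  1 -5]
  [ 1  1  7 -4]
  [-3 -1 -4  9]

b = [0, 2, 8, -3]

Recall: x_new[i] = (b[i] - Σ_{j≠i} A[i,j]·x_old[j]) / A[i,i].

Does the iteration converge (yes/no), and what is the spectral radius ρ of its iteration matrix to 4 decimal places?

Write A = D+L+U with D = diag(-8, 10, 7, 9).
T_J = -D⁻¹(L+U): T[2,0] = -(1)/(7) = -0.1429; T[2,2] = 0.
  T[0,:] = [+0.0000  -0.1250  -0.3750  +0.3750]
  T[1,:] = [-0.3000  +0.0000  -0.1000  +0.5000]
  T[2,:] = [-0.1429  -0.1429  +0.0000  +0.5714]
  T[3,:] = [+0.3333  +0.1111  +0.4444  +0.0000]
eigenvalue magnitudes: 0.8779, 0.4656, 0.2666, 0.1457.
spectral radius ρ = 0.8779; 0.8779 < 1: convergent.

yes, ρ = 0.8779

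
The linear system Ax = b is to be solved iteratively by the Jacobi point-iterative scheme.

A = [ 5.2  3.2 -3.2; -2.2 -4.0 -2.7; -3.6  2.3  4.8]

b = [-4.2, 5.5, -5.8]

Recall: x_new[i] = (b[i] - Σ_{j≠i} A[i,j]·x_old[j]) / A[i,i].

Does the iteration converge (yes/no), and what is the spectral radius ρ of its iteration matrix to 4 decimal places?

Write A = D+L+U with D = diag(5.2, -4, 4.8).
Jacobi: T = -D⁻¹(L+U), T[2,0] = -(-3.6)/(4.8) = +0.7500; T[2,2] = 0.
  T[0,:] = [+0.0000 -0.6154 +0.6154]
  T[1,:] = [-0.5500 +0.0000 -0.6750]
  T[2,:] = [+0.7500 -0.4792 +0.0000]
moduli |λ_i(T)| = 1.2284, 0.6210, 0.6210.
ρ(T) = max|λ| = 1.2284; 1.2284 > 1, so it fails to converge.

no, ρ = 1.2284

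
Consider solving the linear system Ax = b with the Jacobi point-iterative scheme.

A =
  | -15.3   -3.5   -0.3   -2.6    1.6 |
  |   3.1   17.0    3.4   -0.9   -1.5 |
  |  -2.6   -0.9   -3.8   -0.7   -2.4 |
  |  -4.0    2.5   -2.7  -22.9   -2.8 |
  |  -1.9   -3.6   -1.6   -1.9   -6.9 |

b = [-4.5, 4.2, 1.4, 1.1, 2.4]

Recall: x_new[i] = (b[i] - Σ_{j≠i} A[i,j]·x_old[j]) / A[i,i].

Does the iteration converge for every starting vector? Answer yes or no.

Split A = D + L + U, D = diag(-15.3, 17, -3.8, -22.9, -6.9).
Jacobi T = -D⁻¹(L+U): T[0,2] = -(-0.3)/(-15.3) = -0.0196; T[0,0] = 0.
  T[0,:] = [+0.0000, -0.2288, -0.0196, -0.1699, +0.1046]
  T[1,:] = [-0.1824, +0.0000, -0.2000, +0.0529, +0.0882]
  T[2,:] = [-0.6842, -0.2368, +0.0000, -0.1842, -0.6316]
  T[3,:] = [-0.1747, +0.1092, -0.1179, +0.0000, -0.1223]
  T[4,:] = [-0.2754, -0.5217, -0.2319, -0.2754, +0.0000]
moduli |λ_i(T)| = 0.6200, 0.4509, 0.4509, 0.0854, 0.0854.
ρ = 0.6200; 0.6200 < 1: convergent.

yes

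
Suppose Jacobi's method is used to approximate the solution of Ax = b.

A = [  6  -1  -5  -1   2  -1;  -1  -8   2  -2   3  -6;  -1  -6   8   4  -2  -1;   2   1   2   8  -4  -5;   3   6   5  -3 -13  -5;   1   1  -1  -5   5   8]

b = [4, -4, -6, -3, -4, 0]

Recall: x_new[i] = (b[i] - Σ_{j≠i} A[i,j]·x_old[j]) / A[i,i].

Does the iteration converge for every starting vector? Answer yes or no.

Split A = D + L + U, D = diag(6, -8, 8, 8, -13, 8).
Jacobi T = -D⁻¹(L+U): T[3,4] = -(-4)/(8) = +0.5000; T[3,3] = 0.
  T[0,:] = [+0.0000  +0.1667  +0.8333  +0.1667  -0.3333  +0.1667]
  T[1,:] = [-0.1250  +0.0000  +0.2500  -0.2500  +0.3750  -0.7500]
  T[2,:] = [+0.1250  +0.7500  +0.0000  -0.5000  +0.2500  +0.1250]
  T[3,:] = [-0.2500  -0.1250  -0.2500  +0.0000  +0.5000  +0.6250]
  T[4,:] = [+0.2308  +0.4615  +0.3846  -0.2308  +0.0000  -0.3846]
  T[5,:] = [-0.1250  -0.1250  +0.1250  +0.6250  -0.6250  +0.0000]
|λ(T)| sorted: 1.2120, 0.9270, 0.6297, 0.4585, 0.4585, 0.1728.
ρ = 1.2120; 1.2120 > 1: divergent.

no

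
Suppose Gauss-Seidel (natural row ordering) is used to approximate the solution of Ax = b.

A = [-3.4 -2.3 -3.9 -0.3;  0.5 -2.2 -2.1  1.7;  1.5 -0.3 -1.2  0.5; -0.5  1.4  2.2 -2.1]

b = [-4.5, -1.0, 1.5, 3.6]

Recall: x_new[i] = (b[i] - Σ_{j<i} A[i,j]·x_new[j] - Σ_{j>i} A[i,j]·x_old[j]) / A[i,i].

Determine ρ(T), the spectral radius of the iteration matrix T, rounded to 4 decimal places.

Let D = diag(-3.4, -2.2, -1.2, -2.1); L, U the strict triangles.
Gauss-Seidel: T = -(D+L)⁻¹U, row 0 first, T[0,3] = -(-0.3)/(-3.4) = -0.0882; later rows by forward substitution.
  T[0,:] = [+0.0000  -0.6765  -1.1471  -0.0882]
  T[1,:] = [+0.0000  -0.1537  -1.2152  +0.7527]
  T[2,:] = [+0.0000  -0.8072  -1.1300  +0.1182]
  T[3,:] = [+0.0000  -0.7870  -1.7209  +0.6466]
|roots of det(T-λI)|: 1.3144, 0.5954, 0.0819, 0.0000.
ρ(T) = max|λ| = 1.3144; 1.3144 > 1: divergent.

1.3144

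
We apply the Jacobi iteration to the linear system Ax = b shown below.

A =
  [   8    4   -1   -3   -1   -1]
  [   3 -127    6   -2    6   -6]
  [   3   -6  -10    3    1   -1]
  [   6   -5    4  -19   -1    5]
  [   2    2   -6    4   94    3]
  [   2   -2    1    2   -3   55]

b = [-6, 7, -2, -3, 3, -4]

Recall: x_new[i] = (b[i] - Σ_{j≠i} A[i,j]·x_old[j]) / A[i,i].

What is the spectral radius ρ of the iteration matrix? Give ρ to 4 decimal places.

Split A = D + L + U, D = diag(8, -127, -10, -19, 94, 55).
Jacobi: T = -D⁻¹(L+U), T[1,4] = -(6)/(-127) = +0.0472; T[1,1] = 0.
  T[0,:] = [+0.0000, -0.5000, +0.1250, +0.3750, +0.1250, +0.1250]
  T[1,:] = [+0.0236, +0.0000, +0.0472, -0.0157, +0.0472, -0.0472]
  T[2,:] = [+0.3000, -0.6000, +0.0000, +0.3000, +0.1000, -0.1000]
  T[3,:] = [+0.3158, -0.2632, +0.2105, +0.0000, -0.0526, +0.2632]
  T[4,:] = [-0.0213, -0.0213, +0.0638, -0.0426, +0.0000, -0.0319]
  T[5,:] = [-0.0364, +0.0364, -0.0182, -0.0364, +0.0545, +0.0000]
|eigenvalues of T|: 0.4447, 0.3241, 0.2291, 0.1014, 0.1014, 0.0983.
ρ = 0.4447; 0.4447 < 1: convergent.

0.4447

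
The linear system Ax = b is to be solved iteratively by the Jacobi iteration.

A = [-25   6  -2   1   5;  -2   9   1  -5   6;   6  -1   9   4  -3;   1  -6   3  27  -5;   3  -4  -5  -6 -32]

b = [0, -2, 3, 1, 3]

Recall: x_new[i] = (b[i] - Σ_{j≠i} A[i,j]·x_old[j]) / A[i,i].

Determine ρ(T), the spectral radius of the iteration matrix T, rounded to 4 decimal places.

Diagonal D = diag(-25, 9, 9, 27, -32); L, U strict lower/upper.
T_J = -D⁻¹(L+U): T[4,0] = -(3)/(-32) = +0.0938; T[4,4] = 0.
  T[0,:] = [+0.0000  +0.2400  -0.0800  +0.0400  +0.2000]
  T[1,:] = [+0.2222  +0.0000  -0.1111  +0.5556  -0.6667]
  T[2,:] = [-0.6667  +0.1111  +0.0000  -0.4444  +0.3333]
  T[3,:] = [-0.0370  +0.2222  -0.1111  +0.0000  +0.1852]
  T[4,:] = [+0.0938  -0.1250  -0.1562  -0.1875  +0.0000]
|λ(T)| sorted: 0.5593, 0.4686, 0.4686, 0.2345, 0.0021.
ρ = 0.5593; 0.5593 < 1: convergent.

0.5593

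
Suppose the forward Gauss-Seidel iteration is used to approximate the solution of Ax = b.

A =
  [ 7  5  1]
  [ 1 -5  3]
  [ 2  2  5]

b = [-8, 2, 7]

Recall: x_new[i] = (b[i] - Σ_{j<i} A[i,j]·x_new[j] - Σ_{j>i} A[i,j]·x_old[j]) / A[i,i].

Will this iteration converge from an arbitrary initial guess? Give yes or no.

Split A = D + L + U, D = diag(7, -5, 5).
T_GS = -(D+L)⁻¹U: row 0 first, T[0,1] = -(5)/(7) = -0.7143; later rows by forward substitution.
  T[0,:] = [+0.0000 -0.7143 -0.1429]
  T[1,:] = [+0.0000 -0.1429 +0.5714]
  T[2,:] = [+0.0000 +0.3429 -0.1714]
|roots of det(T-λI)|: 0.6000, 0.2857, 0.0000.
ρ = 0.6000; 0.6000 < 1 ⇒ converges.

yes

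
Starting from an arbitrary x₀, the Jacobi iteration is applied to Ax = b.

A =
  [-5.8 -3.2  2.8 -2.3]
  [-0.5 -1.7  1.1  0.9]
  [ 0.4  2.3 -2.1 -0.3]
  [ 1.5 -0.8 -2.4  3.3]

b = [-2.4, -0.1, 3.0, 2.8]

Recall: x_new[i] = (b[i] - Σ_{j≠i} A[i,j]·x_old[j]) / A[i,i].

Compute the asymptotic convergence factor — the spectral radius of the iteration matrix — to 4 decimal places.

1.1253

Let D = diag(-5.8, -1.7, -2.1, 3.3); L, U the strict triangles.
Jacobi T = -D⁻¹(L+U): T[2,1] = -(2.3)/(-2.1) = +1.0952; T[2,2] = 0.
  T[0,:] = [+0.0000, -0.5517, +0.4828, -0.3966]
  T[1,:] = [-0.2941, +0.0000, +0.6471, +0.5294]
  T[2,:] = [+0.1905, +1.0952, +0.0000, -0.1429]
  T[3,:] = [-0.4545, +0.2424, +0.7273, +0.0000]
|eigenvalues of T|: 1.1253, 0.7719, 0.7719, 0.3395.
spectral radius ρ = 1.1253; 1.1253 > 1, so it fails to converge.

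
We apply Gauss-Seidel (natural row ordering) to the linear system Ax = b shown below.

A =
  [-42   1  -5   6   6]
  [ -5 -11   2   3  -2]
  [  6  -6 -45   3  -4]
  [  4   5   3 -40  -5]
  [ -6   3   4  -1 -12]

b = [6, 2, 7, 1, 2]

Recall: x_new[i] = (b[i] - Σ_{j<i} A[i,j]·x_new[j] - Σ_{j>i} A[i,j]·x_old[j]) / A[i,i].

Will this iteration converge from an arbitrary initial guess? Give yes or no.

Split A = D + L + U, D = diag(-42, -11, -45, -40, -12).
T_GS = -(D+L)⁻¹U: row 0 first, T[0,2] = -(-5)/(-42) = -0.1190; later rows by forward substitution.
  T[0,:] = [+0.0000  +0.0238  -0.1190  +0.1429  +0.1429]
  T[1,:] = [+0.0000  -0.0108  +0.2359  +0.2078  -0.2468]
  T[2,:] = [+0.0000  +0.0046  -0.0473  +0.0580  -0.0369]
  T[3,:] = [+0.0000  +0.0014  +0.0140  +0.0446  -0.1443]
  T[4,:] = [+0.0000  -0.0132  +0.1016  -0.0039  -0.1334]
|λ(T)| sorted: 0.1550, 0.0607, 0.0438, 0.0438, 0.0000.
spectral radius ρ = 0.1550; 0.1550 < 1: convergent.

yes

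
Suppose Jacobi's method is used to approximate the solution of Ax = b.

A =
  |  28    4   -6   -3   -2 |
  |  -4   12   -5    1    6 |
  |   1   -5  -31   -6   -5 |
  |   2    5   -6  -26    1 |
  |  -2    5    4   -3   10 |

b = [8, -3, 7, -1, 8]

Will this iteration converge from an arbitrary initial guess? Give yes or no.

A = D + L + U where D = diag(28, 12, -31, -26, 10).
Jacobi T = -D⁻¹(L+U): T[1,3] = -(1)/(12) = -0.0833; T[1,1] = 0.
  T[0,:] = [+0.0000, -0.1429, +0.2143, +0.1071, +0.0714]
  T[1,:] = [+0.3333, +0.0000, +0.4167, -0.0833, -0.5000]
  T[2,:] = [+0.0323, -0.1613, +0.0000, -0.1935, -0.1613]
  T[3,:] = [+0.0769, +0.1923, -0.2308, +0.0000, +0.0385]
  T[4,:] = [+0.2000, -0.5000, -0.4000, +0.3000, +0.0000]
moduli |λ_i(T)| = 0.5484, 0.3788, 0.2414, 0.2414, 0.2287.
ρ(T) = max|λ| = 0.5484; 0.5484 < 1: convergent.

yes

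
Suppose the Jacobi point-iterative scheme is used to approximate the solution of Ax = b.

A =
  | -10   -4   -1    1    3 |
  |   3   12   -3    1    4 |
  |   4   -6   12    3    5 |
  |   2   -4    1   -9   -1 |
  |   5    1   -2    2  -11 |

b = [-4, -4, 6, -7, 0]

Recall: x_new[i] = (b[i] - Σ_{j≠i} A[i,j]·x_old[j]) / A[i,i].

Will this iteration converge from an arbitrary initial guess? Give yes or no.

Split A = D + L + U, D = diag(-10, 12, 12, -9, -11).
T_J = -D⁻¹(L+U): T[4,2] = -(-2)/(-11) = -0.1818; T[4,4] = 0.
  T[0,:] = [+0.0000  -0.4000  -0.1000  +0.1000  +0.3000]
  T[1,:] = [-0.2500  +0.0000  +0.2500  -0.0833  -0.3333]
  T[2,:] = [-0.3333  +0.5000  +0.0000  -0.2500  -0.4167]
  T[3,:] = [+0.2222  -0.4444  +0.1111  +0.0000  -0.1111]
  T[4,:] = [+0.4545  +0.0909  -0.1818  +0.1818  +0.0000]
|eigenvalues of T|: 0.8798, 0.3808, 0.2922, 0.2922, 0.1268.
ρ = 0.8798; 0.8798 < 1 ⇒ converges.

yes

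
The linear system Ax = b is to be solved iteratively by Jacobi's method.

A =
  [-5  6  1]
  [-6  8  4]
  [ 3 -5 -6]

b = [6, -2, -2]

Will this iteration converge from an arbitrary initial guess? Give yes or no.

A = D + L + U where D = diag(-5, 8, -6).
Jacobi T = -D⁻¹(L+U): T[2,1] = -(-5)/(-6) = -0.8333; T[2,2] = 0.
  T[0,:] = [+0.0000  +1.2000  +0.2000]
  T[1,:] = [+0.7500  +0.0000  -0.5000]
  T[2,:] = [+0.5000  -0.8333  +0.0000]
eigenvalue magnitudes: 1.3187, 0.9947, 0.3240.
spectral radius ρ = 1.3187; 1.3187 > 1: divergent.

no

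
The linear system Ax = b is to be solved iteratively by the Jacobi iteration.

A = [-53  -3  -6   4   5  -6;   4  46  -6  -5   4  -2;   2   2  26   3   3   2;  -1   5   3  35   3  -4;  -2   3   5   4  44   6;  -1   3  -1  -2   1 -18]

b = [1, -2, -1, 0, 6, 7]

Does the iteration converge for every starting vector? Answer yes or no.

Split A = D + L + U, D = diag(-53, 46, 26, 35, 44, -18).
Jacobi: T = -D⁻¹(L+U), T[5,2] = -(-1)/(-18) = -0.0556; T[5,5] = 0.
  T[0,:] = [+0.0000, -0.0566, -0.1132, +0.0755, +0.0943, -0.1132]
  T[1,:] = [-0.0870, +0.0000, +0.1304, +0.1087, -0.0870, +0.0435]
  T[2,:] = [-0.0769, -0.0769, +0.0000, -0.1154, -0.1154, -0.0769]
  T[3,:] = [+0.0286, -0.1429, -0.0857, +0.0000, -0.0857, +0.1143]
  T[4,:] = [+0.0455, -0.0682, -0.1136, -0.0909, +0.0000, -0.1364]
  T[5,:] = [-0.0556, +0.1667, -0.0556, -0.1111, +0.0556, +0.0000]
|roots of det(T-λI)|: 0.2466, 0.1765, 0.1692, 0.1692, 0.0952, 0.0746.
ρ(T) = max|λ| = 0.2466; 0.2466 < 1: convergent.

yes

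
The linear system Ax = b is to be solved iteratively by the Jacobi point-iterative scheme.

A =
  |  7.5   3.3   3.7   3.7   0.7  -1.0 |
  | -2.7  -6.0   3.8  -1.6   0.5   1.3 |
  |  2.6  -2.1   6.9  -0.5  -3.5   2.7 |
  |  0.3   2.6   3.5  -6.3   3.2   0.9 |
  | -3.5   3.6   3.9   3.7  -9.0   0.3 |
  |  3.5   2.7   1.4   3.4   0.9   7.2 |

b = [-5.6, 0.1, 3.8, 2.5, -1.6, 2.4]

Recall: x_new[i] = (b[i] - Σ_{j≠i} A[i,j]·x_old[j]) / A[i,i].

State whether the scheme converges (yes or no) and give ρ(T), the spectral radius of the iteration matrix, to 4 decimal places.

Split A = D + L + U, D = diag(7.5, -6, 6.9, -6.3, -9, 7.2).
Jacobi: T = -D⁻¹(L+U), T[5,2] = -(1.4)/(7.2) = -0.1944; T[5,5] = 0.
  T[0,:] = [+0.0000, -0.4400, -0.4933, -0.4933, -0.0933, +0.1333]
  T[1,:] = [-0.4500, +0.0000, +0.6333, -0.2667, +0.0833, +0.2167]
  T[2,:] = [-0.3768, +0.3043, +0.0000, +0.0725, +0.5072, -0.3913]
  T[3,:] = [+0.0476, +0.4127, +0.5556, +0.0000, +0.5079, +0.1429]
  T[4,:] = [-0.3889, +0.4000, +0.4333, +0.4111, +0.0000, +0.0333]
  T[5,:] = [-0.4861, -0.3750, -0.1944, -0.4722, -0.1250, +0.0000]
|roots of det(T-λI)|: 1.3473, 0.6366, 0.6366, 0.3442, 0.3442, 0.0329.
ρ(T) = max|λ| = 1.3473; 1.3473 > 1: divergent.

no, ρ = 1.3473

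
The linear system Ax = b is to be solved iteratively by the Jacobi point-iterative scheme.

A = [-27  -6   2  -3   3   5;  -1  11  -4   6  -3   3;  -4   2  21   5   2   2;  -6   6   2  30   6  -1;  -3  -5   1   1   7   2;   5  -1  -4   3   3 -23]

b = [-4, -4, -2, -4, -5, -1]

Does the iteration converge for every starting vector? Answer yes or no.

yes

Write A = D+L+U with D = diag(-27, 11, 21, 30, 7, -23).
Jacobi T = -D⁻¹(L+U): T[2,3] = -(5)/(21) = -0.2381; T[2,2] = 0.
  T[0,:] = [+0.0000  -0.2222  +0.0741  -0.1111  +0.1111  +0.1852]
  T[1,:] = [+0.0909  +0.0000  +0.3636  -0.5455  +0.2727  -0.2727]
  T[2,:] = [+0.1905  -0.0952  +0.0000  -0.2381  -0.0952  -0.0952]
  T[3,:] = [+0.2000  -0.2000  -0.0667  +0.0000  -0.2000  +0.0333]
  T[4,:] = [+0.4286  +0.7143  -0.1429  -0.1429  +0.0000  -0.2857]
  T[5,:] = [+0.2174  -0.0435  -0.1739  +0.1304  +0.1304  +0.0000]
eigenvalue magnitudes: 0.6513, 0.4987, 0.2896, 0.2187, 0.2120, 0.2120.
ρ(T) = max|λ| = 0.6513; 0.6513 < 1 ⇒ converges.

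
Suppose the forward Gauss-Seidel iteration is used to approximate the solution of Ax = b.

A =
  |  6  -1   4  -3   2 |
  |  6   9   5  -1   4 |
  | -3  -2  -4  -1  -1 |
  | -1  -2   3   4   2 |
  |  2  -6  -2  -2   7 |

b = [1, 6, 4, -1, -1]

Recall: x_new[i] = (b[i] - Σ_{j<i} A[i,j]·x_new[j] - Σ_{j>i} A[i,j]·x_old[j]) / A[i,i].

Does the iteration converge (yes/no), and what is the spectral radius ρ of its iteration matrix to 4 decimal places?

Diagonal D = diag(6, 9, -4, 4, 7); L, U strict lower/upper.
GS T = -(D+L)⁻¹U: row 0 first, T[0,3] = -(-3)/(6) = +0.5000; later rows by forward substitution.
  T[0,:] = [+0.0000, +0.1667, -0.6667, +0.5000, -0.3333]
  T[1,:] = [+0.0000, -0.1111, -0.1111, -0.2222, -0.2222]
  T[2,:] = [+0.0000, -0.0694, +0.5556, -0.5139, +0.1111]
  T[3,:] = [+0.0000, +0.0382, -0.6389, +0.3993, -0.7778]
  T[4,:] = [+0.0000, -0.1518, +0.0714, -0.3661, -0.2857]
|λ(T)| sorted: 1.1781, 0.6960, 0.0635, 0.0635, 0.0000.
ρ = 1.1781; 1.1781 > 1 ⇒ diverges.

no, ρ = 1.1781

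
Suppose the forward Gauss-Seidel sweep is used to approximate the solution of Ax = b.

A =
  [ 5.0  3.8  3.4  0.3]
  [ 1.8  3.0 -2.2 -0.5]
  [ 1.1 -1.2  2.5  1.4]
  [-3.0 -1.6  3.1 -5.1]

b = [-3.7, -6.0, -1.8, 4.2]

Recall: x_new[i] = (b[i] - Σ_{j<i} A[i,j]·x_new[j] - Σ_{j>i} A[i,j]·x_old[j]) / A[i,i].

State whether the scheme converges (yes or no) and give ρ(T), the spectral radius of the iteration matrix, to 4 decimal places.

no, ρ = 1.2971

Diagonal D = diag(5, 3, 2.5, -5.1); L, U strict lower/upper.
Gauss-Seidel: T = -(D+L)⁻¹U, row 0 first, T[0,3] = -(0.3)/(5) = -0.0600; later rows by forward substitution.
  T[0,:] = [+0.0000 -0.7600 -0.6800 -0.0600]
  T[1,:] = [+0.0000 +0.4560 +1.1413 +0.2027]
  T[2,:] = [+0.0000 +0.5533 +0.8470 -0.4363]
  T[3,:] = [+0.0000 +0.6403 +0.5568 -0.2935]
|eigenvalues of T|: 1.2971, 0.5465, 0.2590, 0.0000.
spectral radius ρ = 1.2971; 1.2971 > 1, so it fails to converge.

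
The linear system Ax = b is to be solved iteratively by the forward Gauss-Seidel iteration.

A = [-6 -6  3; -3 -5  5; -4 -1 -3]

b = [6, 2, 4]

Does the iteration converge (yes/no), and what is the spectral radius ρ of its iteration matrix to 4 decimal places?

no, ρ = 1.3144

Split A = D + L + U, D = diag(-6, -5, -3).
Gauss-Seidel: T = -(D+L)⁻¹U, row 0 first, T[0,2] = -(3)/(-6) = +0.5000; later rows by forward substitution.
  T[0,:] = [+0.0000, -1.0000, +0.5000]
  T[1,:] = [+0.0000, +0.6000, +0.7000]
  T[2,:] = [+0.0000, +1.1333, -0.9000]
|roots of det(T-λI)|: 1.3144, 1.0144, 0.0000.
ρ = 1.3144; 1.3144 > 1, so it fails to converge.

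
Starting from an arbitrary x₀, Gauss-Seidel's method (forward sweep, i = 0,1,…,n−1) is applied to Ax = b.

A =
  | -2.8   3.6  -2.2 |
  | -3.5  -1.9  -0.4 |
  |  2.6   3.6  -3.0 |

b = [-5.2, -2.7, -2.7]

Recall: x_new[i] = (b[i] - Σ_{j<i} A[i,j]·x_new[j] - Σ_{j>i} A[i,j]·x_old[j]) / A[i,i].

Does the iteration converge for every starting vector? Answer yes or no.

no

A = D + L + U where D = diag(-2.8, -1.9, -3).
GS T = -(D+L)⁻¹U: row 0 first, T[0,2] = -(-2.2)/(-2.8) = -0.7857; later rows by forward substitution.
  T[0,:] = [+0.0000  +1.2857  -0.7857]
  T[1,:] = [+0.0000  -2.3684  +1.2368]
  T[2,:] = [+0.0000  -1.7278  +0.8033]
|λ(T)| sorted: 1.3973, 0.1679, 0.0000.
ρ = 1.3973; 1.3973 > 1: divergent.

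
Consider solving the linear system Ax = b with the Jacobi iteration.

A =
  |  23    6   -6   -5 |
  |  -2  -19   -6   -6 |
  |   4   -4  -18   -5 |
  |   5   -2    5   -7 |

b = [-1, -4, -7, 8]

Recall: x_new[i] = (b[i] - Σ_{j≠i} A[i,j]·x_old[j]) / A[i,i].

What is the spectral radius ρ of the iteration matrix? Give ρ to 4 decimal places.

Write A = D+L+U with D = diag(23, -19, -18, -7).
T_J = -D⁻¹(L+U): T[0,2] = -(-6)/(23) = +0.2609; T[0,0] = 0.
  T[0,:] = [+0.0000 -0.2609 +0.2609 +0.2174]
  T[1,:] = [-0.1053 +0.0000 -0.3158 -0.3158]
  T[2,:] = [+0.2222 -0.2222 +0.0000 -0.2778]
  T[3,:] = [+0.7143 -0.2857 +0.7143 +0.0000]
|eigenvalues of T|: 0.6125, 0.3751, 0.3751, 0.0573.
ρ = 0.6125; 0.6125 < 1 ⇒ converges.

0.6125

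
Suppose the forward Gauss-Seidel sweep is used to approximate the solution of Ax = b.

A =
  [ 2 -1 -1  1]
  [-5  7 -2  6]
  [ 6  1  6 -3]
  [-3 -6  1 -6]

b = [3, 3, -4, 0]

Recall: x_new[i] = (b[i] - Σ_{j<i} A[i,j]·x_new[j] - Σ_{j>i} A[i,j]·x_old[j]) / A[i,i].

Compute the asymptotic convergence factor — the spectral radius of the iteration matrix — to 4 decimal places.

Split A = D + L + U, D = diag(2, 7, 6, -6).
T_GS = -(D+L)⁻¹U: row 0 first, T[0,3] = -(1)/(2) = -0.5000; later rows by forward substitution.
  T[0,:] = [+0.0000  +0.5000  +0.5000  -0.5000]
  T[1,:] = [+0.0000  +0.3571  +0.6429  -1.2143]
  T[2,:] = [+0.0000  -0.5595  -0.6071  +1.2024]
  T[3,:] = [+0.0000  -0.7004  -0.9940  +1.6647]
|roots of det(T-λI)|: 1.3416, 0.2037, 0.1307, 0.0000.
spectral radius ρ = 1.3416; 1.3416 > 1: divergent.

1.3416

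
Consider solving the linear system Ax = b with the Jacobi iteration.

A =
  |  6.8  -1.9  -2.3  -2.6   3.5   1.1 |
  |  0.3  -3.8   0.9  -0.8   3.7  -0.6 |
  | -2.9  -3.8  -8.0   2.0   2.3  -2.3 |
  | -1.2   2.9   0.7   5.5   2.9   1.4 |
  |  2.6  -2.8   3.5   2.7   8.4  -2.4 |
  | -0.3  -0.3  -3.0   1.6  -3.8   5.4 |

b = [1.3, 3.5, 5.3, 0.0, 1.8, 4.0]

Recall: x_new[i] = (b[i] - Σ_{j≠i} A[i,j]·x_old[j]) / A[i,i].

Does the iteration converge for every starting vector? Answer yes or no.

Write A = D+L+U with D = diag(6.8, -3.8, -8, 5.5, 8.4, 5.4).
Jacobi T = -D⁻¹(L+U): T[5,0] = -(-0.3)/(5.4) = +0.0556; T[5,5] = 0.
  T[0,:] = [+0.0000  +0.2794  +0.3382  +0.3824  -0.5147  -0.1618]
  T[1,:] = [+0.0789  +0.0000  +0.2368  -0.2105  +0.9737  -0.1579]
  T[2,:] = [-0.3625  -0.4750  +0.0000  +0.2500  +0.2875  -0.2875]
  T[3,:] = [+0.2182  -0.5273  -0.1273  +0.0000  -0.5273  -0.2545]
  T[4,:] = [-0.3095  +0.3333  -0.4167  -0.3214  +0.0000  +0.2857]
  T[5,:] = [+0.0556  +0.0556  +0.5556  -0.2963  +0.7037  +0.0000]
moduli |λ_i(T)| = 1.1811, 0.8211, 0.7514, 0.7514, 0.2474, 0.2236.
ρ(T) = max|λ| = 1.1811; 1.1811 > 1: divergent.

no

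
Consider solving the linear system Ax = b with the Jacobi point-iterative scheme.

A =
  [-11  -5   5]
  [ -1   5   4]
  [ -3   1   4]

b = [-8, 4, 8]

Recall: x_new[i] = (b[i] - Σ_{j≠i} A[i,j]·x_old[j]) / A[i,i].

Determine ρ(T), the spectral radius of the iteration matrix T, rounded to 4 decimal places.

Diagonal D = diag(-11, 5, 4); L, U strict lower/upper.
T_J = -D⁻¹(L+U): T[2,1] = -(1)/(4) = -0.2500; T[2,2] = 0.
  T[0,:] = [+0.0000, -0.4545, +0.4545]
  T[1,:] = [+0.2000, +0.0000, -0.8000]
  T[2,:] = [+0.7500, -0.2500, +0.0000]
eigenvalue magnitudes: 0.8605, 0.5390, 0.5390.
ρ(T) = max|λ| = 0.8605; 0.8605 < 1, so it converges for any x₀.

0.8605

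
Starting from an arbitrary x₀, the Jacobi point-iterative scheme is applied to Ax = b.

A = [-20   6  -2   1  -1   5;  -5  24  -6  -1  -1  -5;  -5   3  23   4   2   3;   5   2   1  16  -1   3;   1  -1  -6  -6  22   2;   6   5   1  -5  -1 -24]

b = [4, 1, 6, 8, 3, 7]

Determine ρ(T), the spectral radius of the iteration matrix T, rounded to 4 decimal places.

0.5538

Diagonal D = diag(-20, 24, 23, 16, 22, -24); L, U strict lower/upper.
Jacobi T = -D⁻¹(L+U): T[2,1] = -(3)/(23) = -0.1304; T[2,2] = 0.
  T[0,:] = [+0.0000 +0.3000 -0.1000 +0.0500 -0.0500 +0.2500]
  T[1,:] = [+0.2083 +0.0000 +0.2500 +0.0417 +0.0417 +0.2083]
  T[2,:] = [+0.2174 -0.1304 +0.0000 -0.1739 -0.0870 -0.1304]
  T[3,:] = [-0.3125 -0.1250 -0.0625 +0.0000 +0.0625 -0.1875]
  T[4,:] = [-0.0455 +0.0455 +0.2727 +0.2727 +0.0000 -0.0909]
  T[5,:] = [+0.2500 +0.2083 +0.0417 -0.2083 -0.0417 +0.0000]
eigenvalue magnitudes: 0.5538, 0.2676, 0.2405, 0.2405, 0.1317, 0.1317.
ρ = 0.5538; 0.5538 < 1, so it converges for any x₀.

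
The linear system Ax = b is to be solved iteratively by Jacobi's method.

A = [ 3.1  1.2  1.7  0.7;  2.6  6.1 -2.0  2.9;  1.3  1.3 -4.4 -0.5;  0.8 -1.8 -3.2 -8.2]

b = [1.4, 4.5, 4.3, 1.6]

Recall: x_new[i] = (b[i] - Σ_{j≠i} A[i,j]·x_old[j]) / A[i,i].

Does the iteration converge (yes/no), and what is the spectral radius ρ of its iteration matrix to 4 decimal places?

yes, ρ = 0.6447

A = D + L + U where D = diag(3.1, 6.1, -4.4, -8.2).
T_J = -D⁻¹(L+U): T[2,1] = -(1.3)/(-4.4) = +0.2955; T[2,2] = 0.
  T[0,:] = [+0.0000  -0.3871  -0.5484  -0.2258]
  T[1,:] = [-0.4262  +0.0000  +0.3279  -0.4754]
  T[2,:] = [+0.2955  +0.2955  +0.0000  -0.1136]
  T[3,:] = [+0.0976  -0.2195  -0.3902  +0.0000]
|λ(T)| sorted: 0.6447, 0.4410, 0.4410, 0.0083.
spectral radius ρ = 0.6447; 0.6447 < 1: convergent.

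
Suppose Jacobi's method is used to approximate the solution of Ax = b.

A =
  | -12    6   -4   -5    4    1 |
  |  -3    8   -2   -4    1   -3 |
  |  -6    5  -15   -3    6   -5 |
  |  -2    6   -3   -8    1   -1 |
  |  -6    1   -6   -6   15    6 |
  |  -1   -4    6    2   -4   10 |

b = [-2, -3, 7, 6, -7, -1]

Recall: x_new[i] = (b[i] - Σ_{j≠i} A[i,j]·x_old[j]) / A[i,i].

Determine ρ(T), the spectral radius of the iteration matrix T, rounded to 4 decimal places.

A = D + L + U where D = diag(-12, 8, -15, -8, 15, 10).
Jacobi: T = -D⁻¹(L+U), T[0,5] = -(1)/(-12) = +0.0833; T[0,0] = 0.
  T[0,:] = [+0.0000, +0.5000, -0.3333, -0.4167, +0.3333, +0.0833]
  T[1,:] = [+0.3750, +0.0000, +0.2500, +0.5000, -0.1250, +0.3750]
  T[2,:] = [-0.4000, +0.3333, +0.0000, -0.2000, +0.4000, -0.3333]
  T[3,:] = [-0.2500, +0.7500, -0.3750, +0.0000, +0.1250, -0.1250]
  T[4,:] = [+0.4000, -0.0667, +0.4000, +0.4000, +0.0000, -0.4000]
  T[5,:] = [+0.1000, +0.4000, -0.6000, -0.2000, +0.4000, +0.0000]
|roots of det(T-λI)|: 1.4937, 0.7479, 0.4950, 0.4950, 0.3144, 0.3144.
spectral radius ρ = 1.4937; 1.4937 > 1, so it fails to converge.

1.4937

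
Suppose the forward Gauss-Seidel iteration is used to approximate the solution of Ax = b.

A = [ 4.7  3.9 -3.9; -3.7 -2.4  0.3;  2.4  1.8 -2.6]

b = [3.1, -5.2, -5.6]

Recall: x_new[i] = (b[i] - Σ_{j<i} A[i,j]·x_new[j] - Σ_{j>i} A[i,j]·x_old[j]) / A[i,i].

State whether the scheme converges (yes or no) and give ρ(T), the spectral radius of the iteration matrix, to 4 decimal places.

Split A = D + L + U, D = diag(4.7, -2.4, -2.6).
T_GS = -(D+L)⁻¹U: row 0 first, T[0,1] = -(3.9)/(4.7) = -0.8298; later rows by forward substitution.
  T[0,:] = [+0.0000 -0.8298 +0.8298]
  T[1,:] = [+0.0000 +1.2793 -1.1543]
  T[2,:] = [+0.0000 +0.1197 -0.0331]
|λ(T)| sorted: 1.1638, 0.0823, 0.0000.
spectral radius ρ = 1.1638; 1.1638 > 1 ⇒ diverges.

no, ρ = 1.1638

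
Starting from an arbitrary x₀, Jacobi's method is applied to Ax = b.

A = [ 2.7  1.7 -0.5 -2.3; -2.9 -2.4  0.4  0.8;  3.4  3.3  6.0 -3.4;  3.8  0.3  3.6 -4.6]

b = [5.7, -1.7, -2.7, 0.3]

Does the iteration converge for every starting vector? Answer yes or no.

no

A = D + L + U where D = diag(2.7, -2.4, 6, -4.6).
Jacobi T = -D⁻¹(L+U): T[0,1] = -(1.7)/(2.7) = -0.6296; T[0,0] = 0.
  T[0,:] = [+0.0000 -0.6296 +0.1852 +0.8519]
  T[1,:] = [-1.2083 +0.0000 +0.1667 +0.3333]
  T[2,:] = [-0.5667 -0.5500 +0.0000 +0.5667]
  T[3,:] = [+0.8261 +0.0652 +0.7826 +0.0000]
|λ(T)| sorted: 1.4651, 1.2041, 0.3148, 0.3148.
ρ = 1.4651; 1.4651 > 1, so it fails to converge.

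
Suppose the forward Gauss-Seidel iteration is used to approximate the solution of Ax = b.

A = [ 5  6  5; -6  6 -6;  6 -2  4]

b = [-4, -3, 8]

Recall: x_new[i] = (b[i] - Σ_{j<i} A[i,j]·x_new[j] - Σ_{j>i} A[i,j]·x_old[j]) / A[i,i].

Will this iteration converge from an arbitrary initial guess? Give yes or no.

Diagonal D = diag(5, 6, 4); L, U strict lower/upper.
T_GS = -(D+L)⁻¹U: row 0 first, T[0,2] = -(5)/(5) = -1.0000; later rows by forward substitution.
  T[0,:] = [+0.0000  -1.2000  -1.0000]
  T[1,:] = [+0.0000  -1.2000  -0.0000]
  T[2,:] = [+0.0000  +1.2000  +1.5000]
|λ(T)| sorted: 1.5000, 1.2000, 0.0000.
ρ(T) = max|λ| = 1.5000; 1.5000 > 1 ⇒ diverges.

no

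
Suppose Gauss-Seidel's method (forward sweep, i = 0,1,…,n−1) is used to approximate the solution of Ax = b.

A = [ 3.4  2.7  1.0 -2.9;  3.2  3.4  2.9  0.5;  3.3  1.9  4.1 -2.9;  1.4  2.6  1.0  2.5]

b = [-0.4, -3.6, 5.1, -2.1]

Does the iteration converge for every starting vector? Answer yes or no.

A = D + L + U where D = diag(3.4, 3.4, 4.1, 2.5).
GS T = -(D+L)⁻¹U: row 0 first, T[0,2] = -(1)/(3.4) = -0.2941; later rows by forward substitution.
  T[0,:] = [+0.0000 -0.7941 -0.2941 +0.8529]
  T[1,:] = [+0.0000 +0.7474 -0.5761 -0.9498]
  T[2,:] = [+0.0000 +0.2928 +0.5037 +0.4610]
  T[3,:] = [+0.0000 -0.4497 +0.5624 +0.3258]
eigenvalue magnitudes: 1.1325, 0.7572, 0.3128, 0.0000.
ρ = 1.1325; 1.1325 > 1, so it fails to converge.

no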